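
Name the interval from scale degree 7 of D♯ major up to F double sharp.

perfect fourth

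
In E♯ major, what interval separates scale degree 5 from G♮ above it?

diminished sixth

Scale degree 5 of E# major is B#.
B# up to G: letters B→G make it a sixth; 7 semitones makes it diminished.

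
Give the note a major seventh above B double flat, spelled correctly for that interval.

Ab

B up a major seventh is A#, so the target letter is A.
From Bbb, a major seventh is 11 semitones up: Ab.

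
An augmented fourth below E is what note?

A fourth below E lands on the letter B.
An augmented fourth spans 6 semitones, so E moves to pitch class 10. On the letter B that is Bb.

Bb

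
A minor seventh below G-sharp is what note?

A#

G down a major seventh is Ab, so the target letter is A.
From G#, a minor seventh is 10 semitones down: A#.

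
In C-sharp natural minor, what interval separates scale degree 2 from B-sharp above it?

Scale degree 2 of C# natural minor is D#.
D# up to B#: letters D→B make it a sixth; 9 semitones makes it major.

major sixth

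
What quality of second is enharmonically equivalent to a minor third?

A minor third spans 3 semitones.
A second spanning 3 semitones is augmented (the major second is 2).

augmented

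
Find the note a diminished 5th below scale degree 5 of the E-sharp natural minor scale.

E##

Scale degree 5 of E# natural minor is B#.
A diminished fifth (6 semitones) below B# lands on the letter E, giving E##.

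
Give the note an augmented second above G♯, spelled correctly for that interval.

A##

A second above G lands on the letter A.
An augmented second spans 3 semitones, so G# moves to pitch class 11. On the letter A that is A##.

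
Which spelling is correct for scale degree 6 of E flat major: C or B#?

C

Each scale degree takes a distinct letter name. Degree 6 of a scale on E must use the letter C.
C and B# are enharmonically the same pitch, but only C uses the letter C, so it is the correct spelling here.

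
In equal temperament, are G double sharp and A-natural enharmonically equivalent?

Yes

G## = pitch class 9 and A = pitch class 9 — the same pitch class, so they are enharmonic equivalents.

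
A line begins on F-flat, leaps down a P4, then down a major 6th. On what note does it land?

Ebb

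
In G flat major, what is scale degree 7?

F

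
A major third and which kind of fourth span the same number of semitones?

A major third spans 4 semitones.
A fourth spanning 4 semitones is diminished (the perfect fourth is 5).

diminished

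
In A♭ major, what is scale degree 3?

C

Degree 3 takes the letter 2 steps above A, which is C.
In major, degree 3 sits 4 semitones above the tonic. Ab + 4 semitones is pitch class 0, spelled on C as C.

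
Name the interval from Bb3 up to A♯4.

augmented seventh

Counting letters B–C–D–E–F–G–A gives a seventh.
Bb→A# = 12 semitones, 1 wider than the major seventh (11), so augmented.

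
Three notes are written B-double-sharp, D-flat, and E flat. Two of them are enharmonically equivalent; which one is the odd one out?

In 12-tone equal temperament, enharmonic equivalents share a pitch class. B## is pitch class 1; Db is pitch class 1; Eb is pitch class 3.
B## and Db share pitch class 1, while Eb is pitch class 3.

Eb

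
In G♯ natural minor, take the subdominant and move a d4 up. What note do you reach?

F

The subdominant of G# natural minor is C#.
A diminished fourth (4 semitones) above C# lands on the letter F, giving F.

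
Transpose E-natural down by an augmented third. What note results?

A third below E lands on the letter C.
An augmented third spans 5 semitones, so E moves to pitch class 11. On the letter C that is Cb.

Cb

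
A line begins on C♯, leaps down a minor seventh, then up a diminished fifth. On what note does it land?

A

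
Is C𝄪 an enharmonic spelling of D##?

No

Two spellings are enharmonically equivalent only if they share a pitch class.
Here C## → 2, D## → 4; 2 ≠ 4, so they are not.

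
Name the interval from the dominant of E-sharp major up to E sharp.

perfect fourth

The dominant of E# major is B#.
B# up to E#: letters B→E make it a fourth; 5 semitones makes it perfect.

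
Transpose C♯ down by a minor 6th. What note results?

E#

C down a major sixth is Eb, so the target letter is E.
From C#, a minor sixth is 8 semitones down: E#.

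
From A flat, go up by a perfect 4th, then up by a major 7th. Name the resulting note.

C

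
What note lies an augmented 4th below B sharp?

B down a perfect fourth is F#, so the target letter is F.
From B#, an augmented fourth is 6 semitones down: F#.

F#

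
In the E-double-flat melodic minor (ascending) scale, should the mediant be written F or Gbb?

Gbb

Each scale degree takes a distinct letter name. Degree 3 of a scale on E must use the letter G.
Gbb and F are enharmonically the same pitch, but only Gbb uses the letter G, so it is the correct spelling here.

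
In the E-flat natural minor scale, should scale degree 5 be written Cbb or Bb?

Bb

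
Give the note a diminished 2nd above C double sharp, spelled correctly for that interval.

A second above C lands on the letter D.
A diminished second spans 0 semitones, so C## moves to pitch class 2. On the letter D that is D.

D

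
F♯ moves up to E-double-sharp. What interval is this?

augmented seventh

The letter names run F→E, a span of 6 letter steps, so the interval is some kind of seventh.
F# to E## is 12 semitones. A major seventh is 11, so 12 makes it augmented.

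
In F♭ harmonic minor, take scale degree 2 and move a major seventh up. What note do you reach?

Scale degree 2 of Fb harmonic minor is Gb.
A major seventh (11 semitones) above Gb lands on the letter F, giving F.

F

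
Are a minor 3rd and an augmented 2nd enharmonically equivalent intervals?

A minor third spans 3 semitones; an augmented second spans 3.
They are enharmonically equivalent.

Yes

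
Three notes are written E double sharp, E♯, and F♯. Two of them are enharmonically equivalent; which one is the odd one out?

In 12-tone equal temperament, enharmonic equivalents share a pitch class. E## is pitch class 6; E# is pitch class 5; F# is pitch class 6.
E## and F# share pitch class 6, while E# is pitch class 5.

E#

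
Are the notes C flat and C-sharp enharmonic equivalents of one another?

No

Two spellings are enharmonically equivalent only if they share a pitch class.
Here Cb → 11, C# → 1; 1 ≠ 11, so they are not.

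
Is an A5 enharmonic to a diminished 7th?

An augmented fifth spans 8 semitones; a diminished seventh spans 9.
The spans differ, so they are not enharmonic equivalents.

No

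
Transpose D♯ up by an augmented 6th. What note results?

D up a major sixth is B, so the target letter is B.
From D#, an augmented sixth is 10 semitones up: B##.

B##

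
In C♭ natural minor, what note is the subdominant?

The Cb natural minor scale runs Cb Db Ebb Fb Gb Abb Bbb.
Degree 4 is Fb.

Fb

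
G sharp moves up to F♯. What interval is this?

The letter names run G→F, a span of 6 letter steps, so the interval is some kind of seventh.
G# to F# is 10 semitones. A major seventh is 11, so 10 makes it minor.

minor seventh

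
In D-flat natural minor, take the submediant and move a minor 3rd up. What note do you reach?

Dbb

The submediant of Db natural minor is Bbb.
A minor third (3 semitones) above Bbb lands on the letter D, giving Dbb.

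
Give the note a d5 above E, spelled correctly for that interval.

E up a perfect fifth is B, so the target letter is B.
From E, a diminished fifth is 6 semitones up: Bb.

Bb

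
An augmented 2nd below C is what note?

Bbb

A second below C lands on the letter B.
An augmented second spans 3 semitones, so C moves to pitch class 9. On the letter B that is Bbb.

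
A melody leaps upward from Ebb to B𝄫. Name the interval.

perfect fifth

The letter names run E→B, a span of 4 letter steps, so the interval is some kind of fifth.
Ebb to Bbb is 7 semitones. A perfect fifth is 7, so 7 makes it perfect.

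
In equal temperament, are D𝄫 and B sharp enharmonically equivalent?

Dbb is pitch class 0; B# is pitch class 0.
All spellings map to pitch class 0, so they are enharmonically equivalent.

Yes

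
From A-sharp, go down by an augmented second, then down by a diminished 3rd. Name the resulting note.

An augmented second down from A# is G (letter G, 3 semitones down).
A diminished third down from G is E# (letter E, 2 semitones down).

E#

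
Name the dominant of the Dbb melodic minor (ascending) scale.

Abb

The Dbb melodic minor (ascending) scale runs Dbb Ebb Fbb Gbb Abb Bbb Cb.
Degree 5 is Abb.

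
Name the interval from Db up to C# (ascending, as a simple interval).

Counting letters D–E–F–G–A–B–C gives a seventh.
Db→C# = 12 semitones, 1 wider than the major seventh (11), so augmented.

augmented seventh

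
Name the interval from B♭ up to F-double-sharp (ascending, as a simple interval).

doubly augmented fifth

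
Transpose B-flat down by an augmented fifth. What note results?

Ebb

B down a perfect fifth is E, so the target letter is E.
From Bb, an augmented fifth is 8 semitones down: Ebb.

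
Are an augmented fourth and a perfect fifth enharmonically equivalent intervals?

An augmented fourth spans 6 semitones; a perfect fifth spans 7.
The spans differ, so they are not enharmonic equivalents.

No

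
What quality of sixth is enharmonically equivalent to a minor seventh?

augmented

A minor seventh spans 10 semitones.
A sixth spanning 10 semitones is augmented (the major sixth is 9).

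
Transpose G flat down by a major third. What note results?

G down a major third is Eb, so the target letter is E.
From Gb, a major third is 4 semitones down: Ebb.

Ebb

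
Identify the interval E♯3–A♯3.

Counting letters E–F–G–A gives a fourth.
E#→A# = 5 semitones, exactly the perfect fourth.

perfect fourth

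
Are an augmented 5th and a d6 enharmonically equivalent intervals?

No

An augmented fifth spans 8 semitones; a diminished sixth spans 7.
The spans differ, so they are not enharmonic equivalents.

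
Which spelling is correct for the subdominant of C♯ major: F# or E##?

F#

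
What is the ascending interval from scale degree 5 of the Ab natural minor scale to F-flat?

Scale degree 5 of Ab natural minor is Eb.
Eb up to Fb: letters E→F make it a second; 1 semitone makes it minor.

minor second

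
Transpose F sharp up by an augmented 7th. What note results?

E##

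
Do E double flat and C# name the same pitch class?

Ebb is pitch class 2; C# is pitch class 1.
The pitch classes differ (2 vs. 1), so they are not enharmonic equivalents.

No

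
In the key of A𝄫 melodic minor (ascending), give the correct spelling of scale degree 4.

Dbb

Degree 4 takes the letter 3 steps above A, which is D.
In melodic minor (ascending), degree 4 sits 5 semitones above the tonic. Abb + 5 semitones is pitch class 0, spelled on D as Dbb.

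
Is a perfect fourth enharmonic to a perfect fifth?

A perfect fourth spans 5 semitones; a perfect fifth spans 7.
The spans differ, so they are not enharmonic equivalents.

No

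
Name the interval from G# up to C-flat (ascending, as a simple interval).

doubly diminished fourth

The letter names run G→C, a span of 3 letter steps, so the interval is some kind of fourth.
G# to Cb is 3 semitones. A perfect fourth is 5, so 3 makes it doubly diminished.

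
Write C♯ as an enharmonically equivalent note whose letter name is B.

B##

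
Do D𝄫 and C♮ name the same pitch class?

Dbb = pitch class 0 and C = pitch class 0 — the same pitch class, so they are enharmonic equivalents.

Yes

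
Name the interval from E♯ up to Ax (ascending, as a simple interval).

augmented fourth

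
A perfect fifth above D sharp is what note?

D up a perfect fifth is A, so the target letter is A.
From D#, a perfect fifth is 7 semitones up: A#.

A#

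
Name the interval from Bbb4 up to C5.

The letter names run B→C, a span of 1 letter step, so the interval is some kind of second.
Bbb to C is 3 semitones. A major second is 2, so 3 makes it augmented.

augmented second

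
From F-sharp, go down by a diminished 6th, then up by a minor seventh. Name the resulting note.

G##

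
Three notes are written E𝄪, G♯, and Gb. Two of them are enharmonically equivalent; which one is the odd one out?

In 12-tone equal temperament, enharmonic equivalents share a pitch class. E## is pitch class 6; G# is pitch class 8; Gb is pitch class 6.
E## and Gb share pitch class 6, while G# is pitch class 8.

G#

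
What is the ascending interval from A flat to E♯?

The letter names run A→E, a span of 4 letter steps, so the interval is some kind of fifth.
Ab to E# is 9 semitones. A perfect fifth is 7, so 9 makes it doubly augmented.

doubly augmented fifth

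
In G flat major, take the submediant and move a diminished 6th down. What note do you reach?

The submediant of Gb major is Eb.
A diminished sixth (7 semitones) below Eb lands on the letter G, giving G#.

G#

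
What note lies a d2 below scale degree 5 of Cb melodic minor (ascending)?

Scale degree 5 of Cb melodic minor (ascending) is Gb.
A diminished second (0 semitones) below Gb lands on the letter F, giving F#.

F#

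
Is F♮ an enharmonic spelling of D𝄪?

Two spellings are enharmonically equivalent only if they share a pitch class.
Here F → 5, D## → 4; 4 ≠ 5, so they are not.

No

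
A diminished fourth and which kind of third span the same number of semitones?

A diminished fourth spans 4 semitones.
A third spanning 4 semitones is major (the major third is 4).

major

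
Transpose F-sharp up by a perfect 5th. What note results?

C#

F up a perfect fifth is C, so the target letter is C.
From F#, a perfect fifth is 7 semitones up: C#.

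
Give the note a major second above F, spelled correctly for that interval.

G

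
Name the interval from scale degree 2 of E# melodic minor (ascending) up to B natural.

diminished fourth

Scale degree 2 of E# melodic minor (ascending) is F##.
F## up to B: letters F→B make it a fourth; 4 semitones makes it diminished.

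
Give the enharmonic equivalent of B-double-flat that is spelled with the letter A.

Bbb is pitch class 9. The letter A alone is pitch class 9.
Pitch class 9 on A needs no accidental: A.

A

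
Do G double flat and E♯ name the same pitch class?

Yes

Gbb = pitch class 5 and E# = pitch class 5 — the same pitch class, so they are enharmonic equivalents.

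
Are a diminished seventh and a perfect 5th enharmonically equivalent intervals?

No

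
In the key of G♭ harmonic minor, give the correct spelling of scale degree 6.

Ebb

Degree 6 takes the letter 5 steps above G, which is E.
In harmonic minor, degree 6 sits 8 semitones above the tonic. Gb + 8 semitones is pitch class 2, spelled on E as Ebb.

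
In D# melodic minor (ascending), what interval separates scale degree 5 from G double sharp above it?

Scale degree 5 of D# melodic minor (ascending) is A#.
A# up to G##: letters A→G make it a seventh; 11 semitones makes it major.

major seventh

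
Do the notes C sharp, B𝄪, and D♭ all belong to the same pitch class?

C# is pitch class 1; B## is pitch class 1; Db is pitch class 1.
All spellings map to pitch class 1, so they are enharmonically equivalent.

Yes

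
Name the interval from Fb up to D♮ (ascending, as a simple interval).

augmented sixth

The letter names run F→D, a span of 5 letter steps, so the interval is some kind of sixth.
Fb to D is 10 semitones. A major sixth is 9, so 10 makes it augmented.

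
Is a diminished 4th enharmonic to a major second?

No

A diminished fourth spans 4 semitones; a major second spans 2.
The spans differ, so they are not enharmonic equivalents.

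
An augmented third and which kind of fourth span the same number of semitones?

An augmented third spans 5 semitones.
A fourth spanning 5 semitones is perfect (the perfect fourth is 5).

perfect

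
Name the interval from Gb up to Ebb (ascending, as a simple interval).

minor sixth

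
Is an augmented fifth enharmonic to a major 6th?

An augmented fifth spans 8 semitones; a major sixth spans 9.
The spans differ, so they are not enharmonic equivalents.

No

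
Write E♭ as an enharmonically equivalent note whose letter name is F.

Fbb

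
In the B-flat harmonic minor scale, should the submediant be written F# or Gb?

Each scale degree takes a distinct letter name. Degree 6 of a scale on B must use the letter G.
Gb and F# are enharmonically the same pitch, but only Gb uses the letter G, so it is the correct spelling here.

Gb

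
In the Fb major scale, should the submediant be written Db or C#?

Db

Each scale degree takes a distinct letter name. Degree 6 of a scale on F must use the letter D.
Db and C# are enharmonically the same pitch, but only Db uses the letter D, so it is the correct spelling here.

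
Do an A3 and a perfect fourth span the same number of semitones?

An augmented third spans 5 semitones; a perfect fourth spans 5.
They are enharmonically equivalent.

Yes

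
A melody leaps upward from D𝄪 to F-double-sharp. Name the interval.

The letter names run D→F, a span of 2 letter steps, so the interval is some kind of third.
D## to F## is 3 semitones. A major third is 4, so 3 makes it minor.

minor third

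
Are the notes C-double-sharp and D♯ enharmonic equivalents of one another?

C## is pitch class 2; D# is pitch class 3.
The pitch classes differ (2 vs. 3), so they are not enharmonic equivalents.

No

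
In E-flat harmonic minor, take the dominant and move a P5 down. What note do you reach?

The dominant of Eb harmonic minor is Bb.
A perfect fifth (7 semitones) below Bb lands on the letter E, giving Eb.

Eb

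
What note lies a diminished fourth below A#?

E##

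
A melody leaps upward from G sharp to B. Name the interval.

minor third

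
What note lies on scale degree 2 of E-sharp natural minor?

Degree 2 takes the letter 1 step above E, which is F.
In natural minor, degree 2 sits 2 semitones above the tonic. E# + 2 semitones is pitch class 7, spelled on F as F##.

F##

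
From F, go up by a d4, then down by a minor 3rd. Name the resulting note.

Gb

A diminished fourth up from F is Bbb (letter B, 4 semitones up).
A minor third down from Bbb is Gb (letter G, 3 semitones down).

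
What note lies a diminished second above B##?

C#

A second above B lands on the letter C.
A diminished second spans 0 semitones, so B## moves to pitch class 1. On the letter C that is C#.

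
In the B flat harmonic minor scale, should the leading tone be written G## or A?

A

Each scale degree takes a distinct letter name. Degree 7 of a scale on B must use the letter A.
A and G## are enharmonically the same pitch, but only A uses the letter A, so it is the correct spelling here.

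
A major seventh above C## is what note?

B##

A seventh above C lands on the letter B.
A major seventh spans 11 semitones, so C## moves to pitch class 1. On the letter B that is B##.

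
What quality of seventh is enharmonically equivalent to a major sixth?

diminished

A major sixth spans 9 semitones.
A seventh spanning 9 semitones is diminished (the major seventh is 11).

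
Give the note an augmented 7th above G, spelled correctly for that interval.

A seventh above G lands on the letter F.
An augmented seventh spans 12 semitones, so G moves to pitch class 7. On the letter F that is F##.

F##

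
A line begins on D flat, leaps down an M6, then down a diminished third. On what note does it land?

D

A major sixth down from Db is Fb (letter F, 9 semitones down).
A diminished third down from Fb is D (letter D, 2 semitones down).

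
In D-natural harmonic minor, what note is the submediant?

Bb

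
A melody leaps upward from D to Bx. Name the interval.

doubly augmented sixth

Counting letters D–E–F–G–A–B gives a sixth.
D→B## = 11 semitones, 2 wider than the major sixth (9), so doubly augmented.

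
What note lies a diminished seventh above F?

Ebb

A seventh above F lands on the letter E.
A diminished seventh spans 9 semitones, so F moves to pitch class 2. On the letter E that is Ebb.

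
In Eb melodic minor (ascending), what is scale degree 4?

Ab

The Eb melodic minor (ascending) scale runs Eb F Gb Ab Bb C D.
Degree 4 is Ab.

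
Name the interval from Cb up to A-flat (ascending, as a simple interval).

major sixth

The letter names run C→A, a span of 5 letter steps, so the interval is some kind of sixth.
Cb to Ab is 9 semitones. A major sixth is 9, so 9 makes it major.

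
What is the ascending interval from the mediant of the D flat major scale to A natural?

The mediant of Db major is F.
F up to A: letters F→A make it a third; 4 semitones makes it major.

major third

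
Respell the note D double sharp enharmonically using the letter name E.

E

D## is pitch class 4. The letter E alone is pitch class 4.
Pitch class 4 on E needs no accidental: E.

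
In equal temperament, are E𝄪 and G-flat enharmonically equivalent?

E## = pitch class 6 and Gb = pitch class 6 — the same pitch class, so they are enharmonic equivalents.

Yes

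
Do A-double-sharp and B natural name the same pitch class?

A## = pitch class 11 and B = pitch class 11 — the same pitch class, so they are enharmonic equivalents.

Yes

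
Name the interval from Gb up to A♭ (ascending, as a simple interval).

major second

The letter names run G→A, a span of 1 letter step, so the interval is some kind of second.
Gb to Ab is 2 semitones. A major second is 2, so 2 makes it major.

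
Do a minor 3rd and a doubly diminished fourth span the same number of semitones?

Yes

A minor third spans 3 semitones; a doubly diminished fourth spans 3.
They are enharmonically equivalent.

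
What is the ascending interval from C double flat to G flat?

Counting letters C–D–E–F–G gives a fifth.
Cbb→Gb = 8 semitones, 1 wider than the perfect fifth (7), so augmented.

augmented fifth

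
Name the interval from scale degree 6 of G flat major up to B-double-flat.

diminished fifth

Scale degree 6 of Gb major is Eb.
Eb up to Bbb: letters E→B make it a fifth; 6 semitones makes it diminished.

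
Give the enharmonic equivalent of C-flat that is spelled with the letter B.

B

Cb is pitch class 11. The letter B alone is pitch class 11.
Pitch class 11 on B needs no accidental: B.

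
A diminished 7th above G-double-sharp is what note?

F#

G up a major seventh is F#, so the target letter is F.
From G##, a diminished seventh is 9 semitones up: F#.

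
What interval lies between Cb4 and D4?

The letter names run C→D, a span of 1 letter step, so the interval is some kind of second.
Cb to D is 3 semitones. A major second is 2, so 3 makes it augmented.

augmented second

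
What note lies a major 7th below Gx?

A#

A seventh below G lands on the letter A.
A major seventh spans 11 semitones, so G## moves to pitch class 10. On the letter A that is A#.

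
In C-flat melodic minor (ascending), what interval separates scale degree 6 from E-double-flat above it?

Scale degree 6 of Cb melodic minor (ascending) is Ab.
Ab up to Ebb: letters A→E make it a fifth; 6 semitones makes it diminished.

diminished fifth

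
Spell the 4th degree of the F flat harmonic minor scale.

Bbb

The Fb harmonic minor scale runs Fb Gb Abb Bbb Cb Dbb Eb.
Degree 4 is Bbb.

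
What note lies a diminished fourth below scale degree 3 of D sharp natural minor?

Scale degree 3 of D# natural minor is F#.
A diminished fourth (4 semitones) below F# lands on the letter C, giving C##.

C##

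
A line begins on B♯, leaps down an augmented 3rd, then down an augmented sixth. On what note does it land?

Bbb

An augmented third down from B# is G (letter G, 5 semitones down).
An augmented sixth down from G is Bbb (letter B, 10 semitones down).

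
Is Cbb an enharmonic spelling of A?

No

Cbb is pitch class 10; A is pitch class 9.
The pitch classes differ (10 vs. 9), so they are not enharmonic equivalents.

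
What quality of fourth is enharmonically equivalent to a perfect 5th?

A perfect fifth spans 7 semitones.
A fourth spanning 7 semitones is doubly augmented (the perfect fourth is 5).

doubly augmented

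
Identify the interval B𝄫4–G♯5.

doubly augmented sixth

The letter names run B→G, a span of 5 letter steps, so the interval is some kind of sixth.
Bbb to G# is 11 semitones. A major sixth is 9, so 11 makes it doubly augmented.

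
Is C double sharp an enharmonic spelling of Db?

C## is pitch class 2; Db is pitch class 1.
The pitch classes differ (2 vs. 1), so they are not enharmonic equivalents.

No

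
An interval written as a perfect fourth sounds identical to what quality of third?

augmented

A perfect fourth spans 5 semitones.
A third spanning 5 semitones is augmented (the major third is 4).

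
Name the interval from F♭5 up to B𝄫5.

Counting letters F–G–A–B gives a fourth.
Fb→Bbb = 5 semitones, exactly the perfect fourth.

perfect fourth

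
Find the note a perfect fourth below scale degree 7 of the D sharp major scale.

G##

Scale degree 7 of D# major is C##.
A perfect fourth (5 semitones) below C## lands on the letter G, giving G##.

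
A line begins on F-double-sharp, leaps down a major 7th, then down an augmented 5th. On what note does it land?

A major seventh down from F## is G# (letter G, 11 semitones down).
An augmented fifth down from G# is C (letter C, 8 semitones down).

C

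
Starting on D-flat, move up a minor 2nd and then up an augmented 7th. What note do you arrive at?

D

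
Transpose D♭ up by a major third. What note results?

A third above D lands on the letter F.
A major third spans 4 semitones, so Db moves to pitch class 5. On the letter F that is F.

F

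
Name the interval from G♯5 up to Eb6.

Counting letters G–A–B–C–D–E gives a sixth.
G#→Eb = 7 semitones, 2 narrower than the major sixth (9), so diminished.

diminished sixth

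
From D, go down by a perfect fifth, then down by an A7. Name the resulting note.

Abb

A perfect fifth down from D is G (letter G, 7 semitones down).
An augmented seventh down from G is Abb (letter A, 12 semitones down).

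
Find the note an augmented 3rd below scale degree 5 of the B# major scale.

D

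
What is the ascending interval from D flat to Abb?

diminished fifth

Counting letters D–E–F–G–A gives a fifth.
Db→Abb = 6 semitones, 1 narrower than the perfect fifth (7), so diminished.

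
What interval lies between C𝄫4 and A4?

The letter names run C→A, a span of 5 letter steps, so the interval is some kind of sixth.
Cbb to A is 11 semitones. A major sixth is 9, so 11 makes it doubly augmented.

doubly augmented sixth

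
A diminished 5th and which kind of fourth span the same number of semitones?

A diminished fifth spans 6 semitones.
A fourth spanning 6 semitones is augmented (the perfect fourth is 5).

augmented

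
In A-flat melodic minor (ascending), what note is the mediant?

Degree 3 takes the letter 2 steps above A, which is C.
In melodic minor (ascending), degree 3 sits 3 semitones above the tonic. Ab + 3 semitones is pitch class 11, spelled on C as Cb.

Cb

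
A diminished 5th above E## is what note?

A fifth above E lands on the letter B.
A diminished fifth spans 6 semitones, so E## moves to pitch class 0. On the letter B that is B#.

B#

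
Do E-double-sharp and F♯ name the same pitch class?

E## is pitch class 6; F# is pitch class 6.
All spellings map to pitch class 6, so they are enharmonically equivalent.

Yes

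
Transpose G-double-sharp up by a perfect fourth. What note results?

G up a perfect fourth is C, so the target letter is C.
From G##, a perfect fourth is 5 semitones up: C##.

C##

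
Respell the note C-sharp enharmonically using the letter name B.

C# is pitch class 1. The letter B alone is pitch class 11.
To reach pitch class 1 from B requires an offset of +2 semitones, i.e. double sharp: B##.

B##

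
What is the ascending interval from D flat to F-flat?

minor third

The letter names run D→F, a span of 2 letter steps, so the interval is some kind of third.
Db to Fb is 3 semitones. A major third is 4, so 3 makes it minor.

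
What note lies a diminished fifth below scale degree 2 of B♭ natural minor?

F#

Scale degree 2 of Bb natural minor is C.
A diminished fifth (6 semitones) below C lands on the letter F, giving F#.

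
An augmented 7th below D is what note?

A seventh below D lands on the letter E.
An augmented seventh spans 12 semitones, so D moves to pitch class 2. On the letter E that is Ebb.

Ebb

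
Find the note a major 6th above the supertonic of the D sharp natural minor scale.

C##

The supertonic of D# natural minor is E#.
A major sixth (9 semitones) above E# lands on the letter C, giving C##.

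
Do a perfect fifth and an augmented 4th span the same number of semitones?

A perfect fifth spans 7 semitones; an augmented fourth spans 6.
The spans differ, so they are not enharmonic equivalents.

No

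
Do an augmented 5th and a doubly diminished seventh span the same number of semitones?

Yes

An augmented fifth spans 8 semitones; a doubly diminished seventh spans 8.
They are enharmonically equivalent.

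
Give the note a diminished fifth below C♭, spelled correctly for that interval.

F

C down a perfect fifth is F, so the target letter is F.
From Cb, a diminished fifth is 6 semitones down: F.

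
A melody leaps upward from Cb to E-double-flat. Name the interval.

minor third

Counting letters C–D–E gives a third.
Cb→Ebb = 3 semitones, 1 narrower than the major third (4), so minor.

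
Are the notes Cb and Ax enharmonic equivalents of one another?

Yes

Cb = pitch class 11 and A## = pitch class 11 — the same pitch class, so they are enharmonic equivalents.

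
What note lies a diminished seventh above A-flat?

A up a major seventh is G#, so the target letter is G.
From Ab, a diminished seventh is 9 semitones up: Gbb.

Gbb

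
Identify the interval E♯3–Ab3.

The letter names run E→A, a span of 3 letter steps, so the interval is some kind of fourth.
E# to Ab is 3 semitones. A perfect fourth is 5, so 3 makes it doubly diminished.

doubly diminished fourth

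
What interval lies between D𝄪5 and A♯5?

diminished fifth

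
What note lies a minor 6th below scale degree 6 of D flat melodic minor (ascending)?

D

Scale degree 6 of Db melodic minor (ascending) is Bb.
A minor sixth (8 semitones) below Bb lands on the letter D, giving D.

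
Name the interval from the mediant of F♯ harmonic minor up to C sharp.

The mediant of F# harmonic minor is A.
A up to C#: letters A→C make it a third; 4 semitones makes it major.

major third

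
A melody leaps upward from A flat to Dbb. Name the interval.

The letter names run A→D, a span of 3 letter steps, so the interval is some kind of fourth.
Ab to Dbb is 4 semitones. A perfect fourth is 5, so 4 makes it diminished.

diminished fourth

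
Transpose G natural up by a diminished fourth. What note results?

Cb

A fourth above G lands on the letter C.
A diminished fourth spans 4 semitones, so G moves to pitch class 11. On the letter C that is Cb.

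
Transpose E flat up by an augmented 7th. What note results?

D#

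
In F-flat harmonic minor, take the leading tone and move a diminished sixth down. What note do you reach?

G#

The leading tone of Fb harmonic minor is Eb.
A diminished sixth (7 semitones) below Eb lands on the letter G, giving G#.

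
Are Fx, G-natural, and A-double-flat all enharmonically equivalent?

Yes

F## is pitch class 7; G is pitch class 7; Abb is pitch class 7.
All spellings map to pitch class 7, so they are enharmonically equivalent.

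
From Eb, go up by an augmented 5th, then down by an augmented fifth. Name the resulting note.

Eb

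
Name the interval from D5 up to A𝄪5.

Counting letters D–E–F–G–A gives a fifth.
D→A## = 9 semitones, 2 wider than the perfect fifth (7), so doubly augmented.

doubly augmented fifth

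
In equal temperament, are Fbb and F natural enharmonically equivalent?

Two spellings are enharmonically equivalent only if they share a pitch class.
Here Fbb → 3, F → 5; 3 ≠ 5, so they are not.

No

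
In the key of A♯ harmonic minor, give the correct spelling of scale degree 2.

B#

The A# harmonic minor scale runs A# B# C# D# E# F# G##.
Degree 2 is B#.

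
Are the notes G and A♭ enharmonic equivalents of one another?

G is pitch class 7; Ab is pitch class 8.
The pitch classes differ (7 vs. 8), so they are not enharmonic equivalents.

No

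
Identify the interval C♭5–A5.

Counting letters C–D–E–F–G–A gives a sixth.
Cb→A = 10 semitones, 1 wider than the major sixth (9), so augmented.

augmented sixth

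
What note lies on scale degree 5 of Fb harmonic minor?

The Fb harmonic minor scale runs Fb Gb Abb Bbb Cb Dbb Eb.
Degree 5 is Cb.

Cb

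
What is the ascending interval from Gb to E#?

The letter names run G→E, a span of 5 letter steps, so the interval is some kind of sixth.
Gb to E# is 11 semitones. A major sixth is 9, so 11 makes it doubly augmented.

doubly augmented sixth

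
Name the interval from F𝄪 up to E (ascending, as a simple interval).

The letter names run F→E, a span of 6 letter steps, so the interval is some kind of seventh.
F## to E is 9 semitones. A major seventh is 11, so 9 makes it diminished.

diminished seventh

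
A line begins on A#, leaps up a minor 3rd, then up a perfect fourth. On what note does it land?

F#

A minor third up from A# is C# (letter C, 3 semitones up).
A perfect fourth up from C# is F# (letter F, 5 semitones up).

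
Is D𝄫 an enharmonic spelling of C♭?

Dbb is pitch class 0; Cb is pitch class 11.
The pitch classes differ (0 vs. 11), so they are not enharmonic equivalents.

No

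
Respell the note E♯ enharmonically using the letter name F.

F

Plain F sits at the same pitch as E#, so on the letter F the same pitch needs a natural: F.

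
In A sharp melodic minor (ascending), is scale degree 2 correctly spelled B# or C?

Each scale degree takes a distinct letter name. Degree 2 of a scale on A must use the letter B.
B# and C are enharmonically the same pitch, but only B# uses the letter B, so it is the correct spelling here.

B#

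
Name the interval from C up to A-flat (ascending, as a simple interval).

minor sixth

Counting letters C–D–E–F–G–A gives a sixth.
C→Ab = 8 semitones, 1 narrower than the major sixth (9), so minor.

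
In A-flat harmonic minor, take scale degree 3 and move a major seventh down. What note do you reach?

Scale degree 3 of Ab harmonic minor is Cb.
A major seventh (11 semitones) below Cb lands on the letter D, giving Dbb.

Dbb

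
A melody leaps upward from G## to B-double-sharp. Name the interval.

The letter names run G→B, a span of 2 letter steps, so the interval is some kind of third.
G## to B## is 4 semitones. A major third is 4, so 4 makes it major.

major third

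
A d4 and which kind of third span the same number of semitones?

A diminished fourth spans 4 semitones.
A third spanning 4 semitones is major (the major third is 4).

major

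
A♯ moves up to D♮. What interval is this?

Counting letters A–B–C–D gives a fourth.
A#→D = 4 semitones, 1 narrower than the perfect fourth (5), so diminished.

diminished fourth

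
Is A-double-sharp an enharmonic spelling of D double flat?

No

A## is pitch class 11; Dbb is pitch class 0.
The pitch classes differ (11 vs. 0), so they are not enharmonic equivalents.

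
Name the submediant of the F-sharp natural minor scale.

D

The F# natural minor scale runs F# G# A B C# D E.
Degree 6 is D.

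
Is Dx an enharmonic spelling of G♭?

Two spellings are enharmonically equivalent only if they share a pitch class.
Here D## → 4, Gb → 6; 4 ≠ 6, so they are not.

No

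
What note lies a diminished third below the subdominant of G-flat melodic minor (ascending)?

A

The subdominant of Gb melodic minor (ascending) is Cb.
A diminished third (2 semitones) below Cb lands on the letter A, giving A.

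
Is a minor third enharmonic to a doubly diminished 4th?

Yes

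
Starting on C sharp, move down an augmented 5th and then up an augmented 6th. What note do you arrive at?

D#

An augmented fifth down from C# is F (letter F, 8 semitones down).
An augmented sixth up from F is D# (letter D, 10 semitones up).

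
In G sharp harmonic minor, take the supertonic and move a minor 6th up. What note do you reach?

F#

The supertonic of G# harmonic minor is A#.
A minor sixth (8 semitones) above A# lands on the letter F, giving F#.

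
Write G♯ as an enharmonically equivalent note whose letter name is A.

Plain A sits 1 semitone above G#, so on the letter A the same pitch needs a flat: Ab.

Ab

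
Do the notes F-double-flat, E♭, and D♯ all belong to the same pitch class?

Yes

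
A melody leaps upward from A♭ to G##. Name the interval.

The letter names run A→G, a span of 6 letter steps, so the interval is some kind of seventh.
Ab to G## is 13 semitones. A major seventh is 11, so 13 makes it doubly augmented.

doubly augmented seventh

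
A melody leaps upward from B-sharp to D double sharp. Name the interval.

Counting letters B–C–D gives a third.
B#→D## = 4 semitones, exactly the major third.

major third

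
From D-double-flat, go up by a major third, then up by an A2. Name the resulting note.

A major third up from Dbb is Fb (letter F, 4 semitones up).
An augmented second up from Fb is G (letter G, 3 semitones up).

G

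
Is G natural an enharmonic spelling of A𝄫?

G is pitch class 7; Abb is pitch class 7.
All spellings map to pitch class 7, so they are enharmonically equivalent.

Yes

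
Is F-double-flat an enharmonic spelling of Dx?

Two spellings are enharmonically equivalent only if they share a pitch class.
Here Fbb → 3, D## → 4; 3 ≠ 4, so they are not.

No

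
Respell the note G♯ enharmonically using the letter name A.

Ab

G# is pitch class 8. The letter A alone is pitch class 9.
To reach pitch class 8 from A requires an offset of -1 semitone, i.e. flat: Ab.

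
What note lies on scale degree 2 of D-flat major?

Eb

The Db major scale runs Db Eb F Gb Ab Bb C.
Degree 2 is Eb.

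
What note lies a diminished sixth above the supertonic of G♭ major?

The supertonic of Gb major is Ab.
A diminished sixth (7 semitones) above Ab lands on the letter F, giving Fbb.

Fbb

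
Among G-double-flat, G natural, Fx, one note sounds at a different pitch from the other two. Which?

In 12-tone equal temperament, enharmonic equivalents share a pitch class. Gbb is pitch class 5; G is pitch class 7; F## is pitch class 7.
G and F## share pitch class 7, while Gbb is pitch class 5.

Gbb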